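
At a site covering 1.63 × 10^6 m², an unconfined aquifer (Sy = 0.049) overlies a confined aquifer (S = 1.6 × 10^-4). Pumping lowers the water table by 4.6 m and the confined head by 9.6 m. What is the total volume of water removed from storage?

ΔV ≈ 3.7 × 10^5 m³

Unconfined: ΔV_u = Sy × A × Δh_u = 0.049 × 1.63 × 10^6 × 4.6 = 3.674 × 10^5 m³
Confined: ΔV_c = S × A × Δh_c = 1.6 × 10^-4 × 1.63 × 10^6 × 9.6 = 2504 m³
Total ΔV = 3.674 × 10^5 + 2504 = 3.699 × 10^5 m³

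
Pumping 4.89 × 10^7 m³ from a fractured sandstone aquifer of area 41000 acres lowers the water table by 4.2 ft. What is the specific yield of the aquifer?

A = 41000 acres = 1.659 × 10^8 m²
Δh = 4.2 ft = 1.28 m
Sy = ΔV / (A × Δh) = 4.89 × 10^7 m³ / (1.659 × 10^8 m² × 1.28 m) = 0.2302

Sy ≈ 0.23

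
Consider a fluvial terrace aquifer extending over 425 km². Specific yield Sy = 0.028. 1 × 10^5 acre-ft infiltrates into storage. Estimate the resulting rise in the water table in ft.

Δh ≈ 34 ft

A = 425 km² = 4.25 × 10^8 m²
ΔV = 1 × 10^5 acre-ft = 1.233 × 10^8 m³
Δh = ΔV / (Sy × A) = 1.233 × 10^8 m³ / (0.028 × 4.25 × 10^8 m²) = 10.37 m
Δh = 10.37 m = 34.01 ft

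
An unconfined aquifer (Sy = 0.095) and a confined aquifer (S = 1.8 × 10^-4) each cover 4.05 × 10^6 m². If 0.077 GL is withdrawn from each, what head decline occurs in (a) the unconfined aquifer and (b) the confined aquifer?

Δh_u ≈ 0.2 m; Δh_c ≈ 106 m

ΔV = 0.077 GL = 77000 m³
Unconfined: Δh_u = ΔV/(Sy·A) = 77000/(0.095 × 4.05 × 10^6) = 0.2001 m
Confined: Δh_c = ΔV/(S·A) = 77000/(1.8 × 10^-4 × 4.05 × 10^6) = 105.6 m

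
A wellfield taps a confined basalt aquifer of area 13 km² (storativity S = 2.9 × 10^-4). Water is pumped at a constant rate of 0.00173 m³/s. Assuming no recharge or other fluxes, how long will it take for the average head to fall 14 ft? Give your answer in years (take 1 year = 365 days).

t ≈ 0.295 years

A = 13 km² = 1.3 × 10^7 m²
Δh = 14 ft = 4.267 m
ΔV = S × A × Δh = 2.9 × 10^-4 × 1.3 × 10^7 × 4.267 = 16090 m³
Q = 0.00173 m³/s = 149.5 m³/d
t = ΔV / Q = 16090 m³ / 149.5 m³/d = 107.6 d
t = 107.6 d ≈ 0.2949 years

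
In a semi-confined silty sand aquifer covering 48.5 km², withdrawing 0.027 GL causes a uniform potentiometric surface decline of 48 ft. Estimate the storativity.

A = 48.5 km² = 4.85 × 10^7 m²
Δh = 48 ft = 14.63 m
ΔV = 0.027 GL = 27000 m³
S = ΔV / (A × Δh) = 27000 m³ / (4.85 × 10^7 m² × 14.63 m) = 3.805 × 10^-5

S ≈ 3.8 × 10^-5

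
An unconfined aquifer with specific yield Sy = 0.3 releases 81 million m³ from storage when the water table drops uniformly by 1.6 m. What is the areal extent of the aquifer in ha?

ΔV = 81 million m³ = 8.1 × 10^7 m³
A = ΔV / (Sy × Δh) = 8.1 × 10^7 / (0.3 × 1.6) = 1.688 × 10^8 m²
A = 1.688 × 10^8 m² = 16880 ha

A ≈ 16900 ha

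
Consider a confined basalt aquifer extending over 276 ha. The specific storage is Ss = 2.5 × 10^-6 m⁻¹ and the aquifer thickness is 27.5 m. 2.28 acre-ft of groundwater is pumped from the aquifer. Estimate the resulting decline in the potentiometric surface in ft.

S = Ss × b = 2.5 × 10^-6 m⁻¹ × 27.5 m = 6.875 × 10^-5
A = 276 ha = 2.76 × 10^6 m²
ΔV = 2.28 acre-ft = 2812 m³
Δh = ΔV / (S × A) = 2812 m³ / (6.875 × 10^-5 × 2.76 × 10^6 m²) = 14.82 m
Δh = 14.82 m = 48.63 ft

Δh ≈ 48.6 ft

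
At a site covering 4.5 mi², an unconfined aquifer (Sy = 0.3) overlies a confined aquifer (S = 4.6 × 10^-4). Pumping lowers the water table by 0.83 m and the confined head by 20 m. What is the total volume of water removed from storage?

ΔV ≈ 3.01 × 10^6 m³

A = 4.5 mi² = 1.165 × 10^7 m²
Unconfined: ΔV_u = Sy × A × Δh_u = 0.3 × 1.165 × 10^7 × 0.83 = 2.902 × 10^6 m³
Confined: ΔV_c = S × A × Δh_c = 4.6 × 10^-4 × 1.165 × 10^7 × 20 = 1.072 × 10^5 m³
Total ΔV = 2.902 × 10^6 + 1.072 × 10^5 = 3.009 × 10^6 m³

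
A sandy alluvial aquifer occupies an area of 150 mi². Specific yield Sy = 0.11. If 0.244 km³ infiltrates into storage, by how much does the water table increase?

Δh ≈ 5.71 m

A = 150 mi² = 3.885 × 10^8 m²
ΔV = 0.244 km³ = 2.44 × 10^8 m³
Δh = ΔV / (Sy × A) = 2.44 × 10^8 m³ / (0.11 × 3.885 × 10^8 m²) = 5.71 m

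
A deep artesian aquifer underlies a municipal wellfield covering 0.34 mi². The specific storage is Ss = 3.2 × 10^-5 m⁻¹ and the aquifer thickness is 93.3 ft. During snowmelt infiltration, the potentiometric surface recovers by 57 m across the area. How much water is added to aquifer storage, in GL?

ΔV ≈ 0.0457 GL

b = 93.3 ft = 28.44 m
S = Ss × b = 3.2 × 10^-5 m⁻¹ × 28.44 m = 9.1 × 10^-4
A = 0.34 mi² = 8.806 × 10^5 m²
ΔV = S × A × Δh = 9.1 × 10^-4 × 8.806 × 10^5 m² × 57 m = 45680 m³
ΔV = 45680 m³ = 0.04568 GL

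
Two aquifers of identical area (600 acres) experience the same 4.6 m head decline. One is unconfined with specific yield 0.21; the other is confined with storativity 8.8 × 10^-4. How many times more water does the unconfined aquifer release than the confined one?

A = 600 acres = 2.428 × 10^6 m²
Unconfined: ΔV_u = Sy × A × Δh = 0.21 × 2.428 × 10^6 × 4.6 = 2.346 × 10^6 m³
Confined: ΔV_c = S × A × Δh = 8.8 × 10^-4 × 2.428 × 10^6 × 4.6 = 9829 m³
Ratio = ΔV_u / ΔV_c = Sy / S = 0.21 / 8.8 × 10^-4 = 238.6

ΔV_u / ΔV_c ≈ 239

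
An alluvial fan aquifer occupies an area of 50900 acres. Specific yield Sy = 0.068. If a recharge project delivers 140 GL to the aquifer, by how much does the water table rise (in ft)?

Δh ≈ 32.8 ft

A = 50900 acres = 2.06 × 10^8 m²
ΔV = 140 GL = 1.4 × 10^8 m³
Δh = ΔV / (Sy × A) = 1.4 × 10^8 m³ / (0.068 × 2.06 × 10^8 m²) = 9.995 m
Δh = 9.995 m = 32.79 ft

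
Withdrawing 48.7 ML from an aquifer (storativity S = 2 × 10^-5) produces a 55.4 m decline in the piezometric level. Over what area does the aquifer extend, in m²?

A ≈ 4.4 × 10^7 m²

ΔV = 48.7 ML = 48700 m³
A = ΔV / (S × Δh) = 48700 / (2 × 10^-5 × 55.4) = 4.395 × 10^7 m²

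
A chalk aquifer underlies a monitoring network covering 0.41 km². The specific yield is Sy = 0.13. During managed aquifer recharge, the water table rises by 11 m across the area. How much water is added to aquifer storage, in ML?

A = 0.41 km² = 4.1 × 10^5 m²
ΔV = Sy × A × Δh = 0.13 × 4.1 × 10^5 m² × 11 m = 5.863 × 10^5 m³
ΔV = 5.863 × 10^5 m³ = 586.3 ML

ΔV ≈ 586 ML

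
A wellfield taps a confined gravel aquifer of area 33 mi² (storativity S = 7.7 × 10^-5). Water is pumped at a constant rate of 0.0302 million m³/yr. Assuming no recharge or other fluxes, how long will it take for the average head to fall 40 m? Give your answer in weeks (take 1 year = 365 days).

A = 33 mi² = 8.547 × 10^7 m²
ΔV = S × A × Δh = 7.7 × 10^-5 × 8.547 × 10^7 × 40 = 2.632 × 10^5 m³
Q = 0.0302 million m³/yr = 82.74 m³/d
t = ΔV / Q = 2.632 × 10^5 m³ / 82.74 m³/d = 3182 d
t = 3182 d ≈ 454.5 weeks

t ≈ 455 weeks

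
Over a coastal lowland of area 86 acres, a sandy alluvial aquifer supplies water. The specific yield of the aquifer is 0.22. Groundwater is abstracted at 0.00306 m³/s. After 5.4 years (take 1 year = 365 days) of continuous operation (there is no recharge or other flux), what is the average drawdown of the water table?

Δh ≈ 6.81 m

A = 86 acres = 3.48 × 10^5 m²
Q = 0.00306 m³/s = 264.4 m³/d
t = 5.4 years = 1971 d
ΔV = Q × t = 264.4 m³/d × 1971 d = 5.211 × 10^5 m³
Δh = ΔV / (Sy × A) = 5.211 × 10^5 / (0.22 × 3.48 × 10^5) = 6.806 m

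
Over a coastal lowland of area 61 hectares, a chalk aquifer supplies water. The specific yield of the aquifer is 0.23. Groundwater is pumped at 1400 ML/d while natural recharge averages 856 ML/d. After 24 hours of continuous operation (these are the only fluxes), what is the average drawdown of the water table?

Δh ≈ 3.88 m

A = 61 hectares = 6.1 × 10^5 m²
Net abstraction = 1400 − 856 = 544 ML/d
Q_net = 544 ML/d = 5.44 × 10^5 m³/d
t = 24 hours = 1 d
ΔV = Q × t = 5.44 × 10^5 m³/d × 1 d = 5.44 × 10^5 m³
Δh = ΔV / (Sy × A) = 5.44 × 10^5 / (0.23 × 6.1 × 10^5) = 3.877 m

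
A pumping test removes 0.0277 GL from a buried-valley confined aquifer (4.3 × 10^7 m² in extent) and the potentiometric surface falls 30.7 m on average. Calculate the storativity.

S ≈ 2.1 × 10^-5

ΔV = 0.0277 GL = 27700 m³
S = ΔV / (A × Δh) = 27700 m³ / (4.3 × 10^7 m² × 30.7 m) = 2.098 × 10^-5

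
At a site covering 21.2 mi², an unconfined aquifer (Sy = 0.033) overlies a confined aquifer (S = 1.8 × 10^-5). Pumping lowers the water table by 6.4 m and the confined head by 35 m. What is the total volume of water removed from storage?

A = 21.2 mi² = 5.491 × 10^7 m²
Unconfined: ΔV_u = Sy × A × Δh_u = 0.033 × 5.491 × 10^7 × 6.4 = 1.16 × 10^7 m³
Confined: ΔV_c = S × A × Δh_c = 1.8 × 10^-5 × 5.491 × 10^7 × 35 = 34590 m³
Total ΔV = 1.16 × 10^7 + 34590 = 1.163 × 10^7 m³

ΔV ≈ 1.16 × 10^7 m³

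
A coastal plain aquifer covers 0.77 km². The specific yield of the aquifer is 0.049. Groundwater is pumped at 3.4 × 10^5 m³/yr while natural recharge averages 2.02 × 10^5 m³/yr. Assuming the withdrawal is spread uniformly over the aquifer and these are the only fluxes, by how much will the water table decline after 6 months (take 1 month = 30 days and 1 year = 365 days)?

Δh ≈ 1.8 m

A = 0.77 km² = 7.7 × 10^5 m²
Net abstraction = 3.4 × 10^5 − 2.02 × 10^5 = 1.38 × 10^5 m³/yr
Q_net = 1.38 × 10^5 m³/yr = 378.1 m³/d
t = 6 months = 180 d
ΔV = Q × t = 378.1 m³/d × 180 d = 68050 m³
Δh = ΔV / (Sy × A) = 68050 / (0.049 × 7.7 × 10^5) = 1.804 m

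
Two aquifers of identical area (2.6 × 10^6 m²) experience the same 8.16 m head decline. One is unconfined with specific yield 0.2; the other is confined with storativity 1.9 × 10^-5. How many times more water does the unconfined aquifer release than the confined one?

Unconfined: ΔV_u = Sy × A × Δh = 0.2 × 2.6 × 10^6 × 8.16 = 4.243 × 10^6 m³
Confined: ΔV_c = S × A × Δh = 1.9 × 10^-5 × 2.6 × 10^6 × 8.16 = 403.1 m³
Ratio = ΔV_u / ΔV_c = Sy / S = 0.2 / 1.9 × 10^-5 = 10530

ΔV_u / ΔV_c ≈ 10500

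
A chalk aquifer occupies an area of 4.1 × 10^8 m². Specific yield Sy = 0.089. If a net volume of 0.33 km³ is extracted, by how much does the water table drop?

ΔV = 0.33 km³ = 3.3 × 10^8 m³
Δh = ΔV / (Sy × A) = 3.3 × 10^8 m³ / (0.089 × 4.1 × 10^8 m²) = 9.044 m

Δh ≈ 9.04 m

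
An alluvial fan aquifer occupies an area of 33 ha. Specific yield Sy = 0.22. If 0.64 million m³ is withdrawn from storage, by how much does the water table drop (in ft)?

A = 33 ha = 3.3 × 10^5 m²
ΔV = 0.64 million m³ = 6.4 × 10^5 m³
Δh = ΔV / (Sy × A) = 6.4 × 10^5 m³ / (0.22 × 3.3 × 10^5 m²) = 8.815 m
Δh = 8.815 m = 28.92 ft

Δh ≈ 28.9 ft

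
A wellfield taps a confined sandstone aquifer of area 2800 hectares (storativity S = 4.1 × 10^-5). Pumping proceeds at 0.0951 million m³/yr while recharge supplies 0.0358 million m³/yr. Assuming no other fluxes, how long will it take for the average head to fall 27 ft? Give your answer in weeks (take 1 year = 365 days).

A = 2800 hectares = 2.8 × 10^7 m²
Δh = 27 ft = 8.23 m
ΔV = S × A × Δh = 4.1 × 10^-5 × 2.8 × 10^7 × 8.23 = 9448 m³
Net withdrawal = 0.0951 − 0.0358 = 0.0593 million m³/yr = 162.5 m³/d
t = ΔV / Q = 9448 m³ / 162.5 m³/d = 58.15 d
t = 58.15 d ≈ 8.307 weeks

t ≈ 8.31 weeks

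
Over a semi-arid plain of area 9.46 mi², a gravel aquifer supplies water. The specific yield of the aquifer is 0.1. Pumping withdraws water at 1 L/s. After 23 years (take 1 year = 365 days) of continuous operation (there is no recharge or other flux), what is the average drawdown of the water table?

A = 9.46 mi² = 2.45 × 10^7 m²
Q = 1 L/s = 86.4 m³/d
t = 23 years = 8395 d
ΔV = Q × t = 86.4 m³/d × 8395 d = 7.253 × 10^5 m³
Δh = ΔV / (Sy × A) = 7.253 × 10^5 / (0.1 × 2.45 × 10^7) = 0.296 m

Δh ≈ 0.296 m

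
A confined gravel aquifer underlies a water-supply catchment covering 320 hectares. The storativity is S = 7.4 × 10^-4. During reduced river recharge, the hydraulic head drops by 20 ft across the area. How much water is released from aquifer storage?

A = 320 hectares = 3.2 × 10^6 m²
Δh = 20 ft = 6.096 m
ΔV = S × A × Δh = 7.4 × 10^-4 × 3.2 × 10^6 m² × 6.096 m = 14440 m³

ΔV ≈ 14400 m³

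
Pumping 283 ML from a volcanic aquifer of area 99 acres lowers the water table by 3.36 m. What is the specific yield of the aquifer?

Sy ≈ 0.21

A = 99 acres = 4.006 × 10^5 m²
ΔV = 283 ML = 2.83 × 10^5 m³
Sy = ΔV / (A × Δh) = 2.83 × 10^5 m³ / (4.006 × 10^5 m² × 3.36 m) = 0.2102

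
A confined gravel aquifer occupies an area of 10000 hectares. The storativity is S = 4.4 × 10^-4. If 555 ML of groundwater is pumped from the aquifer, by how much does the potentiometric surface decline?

A = 10000 hectares = 1 × 10^8 m²
ΔV = 555 ML = 5.55 × 10^5 m³
Δh = ΔV / (S × A) = 5.55 × 10^5 m³ / (4.4 × 10^-4 × 1 × 10^8 m²) = 12.61 m

Δh ≈ 12.6 m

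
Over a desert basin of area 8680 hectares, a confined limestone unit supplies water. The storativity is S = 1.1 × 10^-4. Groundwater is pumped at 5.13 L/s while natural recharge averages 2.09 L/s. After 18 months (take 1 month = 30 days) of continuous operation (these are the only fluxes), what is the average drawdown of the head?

Δh ≈ 14.9 m

A = 8680 hectares = 8.68 × 10^7 m²
Net abstraction = 5.13 − 2.09 = 3.04 L/s
Q_net = 3.04 L/s = 262.7 m³/d
t = 18 months = 540 d
ΔV = Q × t = 262.7 m³/d × 540 d = 1.418 × 10^5 m³
Δh = ΔV / (S × A) = 1.418 × 10^5 / (1.1 × 10^-4 × 8.68 × 10^7) = 14.85 m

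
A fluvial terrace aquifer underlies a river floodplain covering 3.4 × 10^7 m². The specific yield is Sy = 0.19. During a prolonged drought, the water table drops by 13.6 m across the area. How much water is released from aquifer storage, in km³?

ΔV = Sy × A × Δh = 0.19 × 3.4 × 10^7 m² × 13.6 m = 8.786 × 10^7 m³
ΔV = 8.786 × 10^7 m³ = 0.08786 km³

ΔV ≈ 0.0879 km³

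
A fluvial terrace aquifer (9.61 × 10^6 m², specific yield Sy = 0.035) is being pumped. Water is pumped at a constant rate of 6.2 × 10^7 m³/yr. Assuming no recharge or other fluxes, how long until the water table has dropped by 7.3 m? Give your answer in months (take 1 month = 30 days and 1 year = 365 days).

ΔV = Sy × A × Δh = 0.035 × 9.61 × 10^6 × 7.3 = 2.455 × 10^6 m³
Q = 6.2 × 10^7 m³/yr = 1.699 × 10^5 m³/d
t = ΔV / Q = 2.455 × 10^6 m³ / 1.699 × 10^5 m³/d = 14.45 d
t = 14.45 d ≈ 0.4818 months

t ≈ 0.482 months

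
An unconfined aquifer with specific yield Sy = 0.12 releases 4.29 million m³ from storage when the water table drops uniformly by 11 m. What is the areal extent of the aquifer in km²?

A ≈ 3.25 km²

ΔV = 4.29 million m³ = 4.29 × 10^6 m³
A = ΔV / (Sy × Δh) = 4.29 × 10^6 / (0.12 × 11) = 3.25 × 10^6 m²
A = 3.25 × 10^6 m² = 3.25 km²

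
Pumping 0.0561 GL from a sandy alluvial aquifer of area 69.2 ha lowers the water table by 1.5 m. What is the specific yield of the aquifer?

A = 69.2 ha = 6.92 × 10^5 m²
ΔV = 0.0561 GL = 56100 m³
Sy = ΔV / (A × Δh) = 56100 m³ / (6.92 × 10^5 m² × 1.5 m) = 0.05405

Sy ≈ 0.054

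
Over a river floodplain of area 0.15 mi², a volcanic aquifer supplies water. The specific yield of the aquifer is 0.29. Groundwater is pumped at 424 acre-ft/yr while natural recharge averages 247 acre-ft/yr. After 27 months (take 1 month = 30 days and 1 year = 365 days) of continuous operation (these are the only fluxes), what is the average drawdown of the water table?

A = 0.15 mi² = 3.885 × 10^5 m²
Net abstraction = 424 − 247 = 177 acre-ft/yr
Q_net = 177 acre-ft/yr = 598.2 m³/d
t = 27 months = 810 d
ΔV = Q × t = 598.2 m³/d × 810 d = 4.845 × 10^5 m³
Δh = ΔV / (Sy × A) = 4.845 × 10^5 / (0.29 × 3.885 × 10^5) = 4.3 m

Δh ≈ 4.3 m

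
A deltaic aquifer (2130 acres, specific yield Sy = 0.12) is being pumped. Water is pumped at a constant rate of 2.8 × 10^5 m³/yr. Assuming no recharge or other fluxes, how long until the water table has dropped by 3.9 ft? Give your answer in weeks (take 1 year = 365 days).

t ≈ 229 weeks

A = 2130 acres = 8.62 × 10^6 m²
Δh = 3.9 ft = 1.189 m
ΔV = Sy × A × Δh = 0.12 × 8.62 × 10^6 × 1.189 = 1.23 × 10^6 m³
Q = 2.8 × 10^5 m³/yr = 767.1 m³/d
t = ΔV / Q = 1.23 × 10^6 m³ / 767.1 m³/d = 1603 d
t = 1603 d ≈ 229 weeks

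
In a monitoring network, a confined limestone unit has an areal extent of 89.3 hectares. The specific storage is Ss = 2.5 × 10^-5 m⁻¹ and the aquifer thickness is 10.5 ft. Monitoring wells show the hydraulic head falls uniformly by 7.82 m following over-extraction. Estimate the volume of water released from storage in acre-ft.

b = 10.5 ft = 3.2 m
S = Ss × b = 2.5 × 10^-5 m⁻¹ × 3.2 m = 8.001 × 10^-5
A = 89.3 hectares = 8.93 × 10^5 m²
ΔV = S × A × Δh = 8.001 × 10^-5 × 8.93 × 10^5 m² × 7.82 m = 558.7 m³
ΔV = 558.7 m³ = 0.453 acre-ft

ΔV ≈ 0.453 acre-ft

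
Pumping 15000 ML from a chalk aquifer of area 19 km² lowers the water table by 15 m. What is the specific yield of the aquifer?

Sy ≈ 0.053

A = 19 km² = 1.9 × 10^7 m²
ΔV = 15000 ML = 1.5 × 10^7 m³
Sy = ΔV / (A × Δh) = 1.5 × 10^7 m³ / (1.9 × 10^7 m² × 15 m) = 0.05263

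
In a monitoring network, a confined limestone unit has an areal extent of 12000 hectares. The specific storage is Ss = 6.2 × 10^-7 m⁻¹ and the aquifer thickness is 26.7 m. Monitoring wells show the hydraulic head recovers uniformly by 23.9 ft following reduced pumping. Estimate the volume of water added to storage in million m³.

ΔV ≈ 0.0145 million m³

S = Ss × b = 6.2 × 10^-7 m⁻¹ × 26.7 m = 1.655 × 10^-5
A = 12000 hectares = 1.2 × 10^8 m²
Δh = 23.9 ft = 7.285 m
ΔV = S × A × Δh = 1.655 × 10^-5 × 1.2 × 10^8 m² × 7.285 m = 14470 m³
ΔV = 14470 m³ = 0.01447 million m³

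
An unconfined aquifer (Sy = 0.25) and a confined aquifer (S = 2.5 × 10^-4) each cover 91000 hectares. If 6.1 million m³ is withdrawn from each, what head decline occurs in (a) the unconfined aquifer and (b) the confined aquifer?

Δh_u ≈ 0.0268 m; Δh_c ≈ 26.8 m

A = 91000 hectares = 9.1 × 10^8 m²
ΔV = 6.1 million m³ = 6.1 × 10^6 m³
Unconfined: Δh_u = ΔV/(Sy·A) = 6.1 × 10^6/(0.25 × 9.1 × 10^8) = 0.02681 m
Confined: Δh_c = ΔV/(S·A) = 6.1 × 10^6/(2.5 × 10^-4 × 9.1 × 10^8) = 26.81 m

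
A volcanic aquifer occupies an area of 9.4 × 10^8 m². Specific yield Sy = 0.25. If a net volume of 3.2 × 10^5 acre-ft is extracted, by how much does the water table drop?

ΔV = 3.2 × 10^5 acre-ft = 3.947 × 10^8 m³
Δh = ΔV / (Sy × A) = 3.947 × 10^8 m³ / (0.25 × 9.4 × 10^8 m²) = 1.68 m

Δh ≈ 1.68 m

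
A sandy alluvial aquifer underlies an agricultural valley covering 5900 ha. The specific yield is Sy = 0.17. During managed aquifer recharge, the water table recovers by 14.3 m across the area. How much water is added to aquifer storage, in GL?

A = 5900 ha = 5.9 × 10^7 m²
ΔV = Sy × A × Δh = 0.17 × 5.9 × 10^7 m² × 14.3 m = 1.434 × 10^8 m³
ΔV = 1.434 × 10^8 m³ = 143.4 GL

ΔV ≈ 143 GL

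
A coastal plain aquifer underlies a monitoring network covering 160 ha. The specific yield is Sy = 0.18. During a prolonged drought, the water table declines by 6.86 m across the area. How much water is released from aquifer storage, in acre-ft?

A = 160 ha = 1.6 × 10^6 m²
ΔV = Sy × A × Δh = 0.18 × 1.6 × 10^6 m² × 6.86 m = 1.976 × 10^6 m³
ΔV = 1.976 × 10^6 m³ = 1602 acre-ft

ΔV ≈ 1600 acre-ft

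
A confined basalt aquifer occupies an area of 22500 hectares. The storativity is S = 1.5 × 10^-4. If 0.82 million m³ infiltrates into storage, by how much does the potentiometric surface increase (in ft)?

Δh ≈ 79.7 ft

A = 22500 hectares = 2.25 × 10^8 m²
ΔV = 0.82 million m³ = 8.2 × 10^5 m³
Δh = ΔV / (S × A) = 8.2 × 10^5 m³ / (1.5 × 10^-4 × 2.25 × 10^8 m²) = 24.3 m
Δh = 24.3 m = 79.71 ft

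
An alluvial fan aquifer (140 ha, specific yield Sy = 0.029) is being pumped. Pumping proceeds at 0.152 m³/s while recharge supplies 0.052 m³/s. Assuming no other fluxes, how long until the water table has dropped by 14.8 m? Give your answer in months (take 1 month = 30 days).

t ≈ 2.32 months

A = 140 ha = 1.4 × 10^6 m²
ΔV = Sy × A × Δh = 0.029 × 1.4 × 10^6 × 14.8 = 6.009 × 10^5 m³
Net withdrawal = 0.152 − 0.052 = 0.1 m³/s = 8640 m³/d
t = ΔV / Q = 6.009 × 10^5 m³ / 8640 m³/d = 69.55 d
t = 69.55 d ≈ 2.318 months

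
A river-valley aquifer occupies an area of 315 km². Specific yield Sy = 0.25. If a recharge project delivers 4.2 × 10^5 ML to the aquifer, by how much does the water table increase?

Δh ≈ 5.33 m

A = 315 km² = 3.15 × 10^8 m²
ΔV = 4.2 × 10^5 ML = 4.2 × 10^8 m³
Δh = ΔV / (Sy × A) = 4.2 × 10^8 m³ / (0.25 × 3.15 × 10^8 m²) = 5.333 m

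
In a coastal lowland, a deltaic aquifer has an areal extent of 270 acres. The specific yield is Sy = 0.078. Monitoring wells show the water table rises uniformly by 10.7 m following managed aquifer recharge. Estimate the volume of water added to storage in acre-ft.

ΔV ≈ 739 acre-ft

A = 270 acres = 1.093 × 10^6 m²
ΔV = Sy × A × Δh = 0.078 × 1.093 × 10^6 m² × 10.7 m = 9.119 × 10^5 m³
ΔV = 9.119 × 10^5 m³ = 739.3 acre-ft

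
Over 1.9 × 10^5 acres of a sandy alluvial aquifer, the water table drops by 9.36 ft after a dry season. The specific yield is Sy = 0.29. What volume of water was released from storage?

A = 1.9 × 10^5 acres = 7.689 × 10^8 m²
Δh = 9.36 ft = 2.853 m
ΔV = Sy × A × Δh = 0.29 × 7.689 × 10^8 m² × 2.853 m = 6.362 × 10^8 m³

ΔV ≈ 6.36 × 10^8 m³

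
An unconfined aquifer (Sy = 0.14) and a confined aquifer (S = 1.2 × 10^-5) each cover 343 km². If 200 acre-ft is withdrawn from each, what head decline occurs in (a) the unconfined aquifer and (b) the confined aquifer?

Δh_u ≈ 0.00514 m; Δh_c ≈ 59.9 m

A = 343 km² = 3.43 × 10^8 m²
ΔV = 200 acre-ft = 2.467 × 10^5 m³
Unconfined: Δh_u = ΔV/(Sy·A) = 2.467 × 10^5/(0.14 × 3.43 × 10^8) = 0.005137 m
Confined: Δh_c = ΔV/(S·A) = 2.467 × 10^5/(1.2 × 10^-5 × 3.43 × 10^8) = 59.94 m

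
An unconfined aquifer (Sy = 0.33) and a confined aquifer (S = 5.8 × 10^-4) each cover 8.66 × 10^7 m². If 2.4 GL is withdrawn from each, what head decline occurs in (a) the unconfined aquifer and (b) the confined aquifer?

Δh_u ≈ 0.084 m; Δh_c ≈ 47.8 m

ΔV = 2.4 GL = 2.4 × 10^6 m³
Unconfined: Δh_u = ΔV/(Sy·A) = 2.4 × 10^6/(0.33 × 8.66 × 10^7) = 0.08398 m
Confined: Δh_c = ΔV/(S·A) = 2.4 × 10^6/(5.8 × 10^-4 × 8.66 × 10^7) = 47.78 m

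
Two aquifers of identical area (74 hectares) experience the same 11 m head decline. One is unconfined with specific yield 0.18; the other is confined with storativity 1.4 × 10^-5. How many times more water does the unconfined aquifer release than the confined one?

ΔV_u / ΔV_c ≈ 12900

A = 74 hectares = 7.4 × 10^5 m²
Unconfined: ΔV_u = Sy × A × Δh = 0.18 × 7.4 × 10^5 × 11 = 1.465 × 10^6 m³
Confined: ΔV_c = S × A × Δh = 1.4 × 10^-5 × 7.4 × 10^5 × 11 = 114 m³
Ratio = ΔV_u / ΔV_c = Sy / S = 0.18 / 1.4 × 10^-5 = 12860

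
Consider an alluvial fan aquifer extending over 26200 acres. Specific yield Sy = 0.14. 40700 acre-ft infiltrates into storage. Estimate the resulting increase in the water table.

Δh ≈ 3.38 m

A = 26200 acres = 1.06 × 10^8 m²
ΔV = 40700 acre-ft = 5.02 × 10^7 m³
Δh = ΔV / (Sy × A) = 5.02 × 10^7 m³ / (0.14 × 1.06 × 10^8 m²) = 3.382 m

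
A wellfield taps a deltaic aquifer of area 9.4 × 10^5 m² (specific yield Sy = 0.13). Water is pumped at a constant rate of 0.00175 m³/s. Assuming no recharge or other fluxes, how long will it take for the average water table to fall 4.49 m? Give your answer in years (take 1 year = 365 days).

ΔV = Sy × A × Δh = 0.13 × 9.4 × 10^5 × 4.49 = 5.487 × 10^5 m³
Q = 0.00175 m³/s = 151.2 m³/d
t = ΔV / Q = 5.487 × 10^5 m³ / 151.2 m³/d = 3629 d
t = 3629 d ≈ 9.942 years

t ≈ 9.94 years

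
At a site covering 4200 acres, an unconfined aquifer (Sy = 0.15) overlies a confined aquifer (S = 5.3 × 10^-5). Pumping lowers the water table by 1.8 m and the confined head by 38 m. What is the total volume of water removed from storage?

A = 4200 acres = 1.7 × 10^7 m²
Unconfined: ΔV_u = Sy × A × Δh_u = 0.15 × 1.7 × 10^7 × 1.8 = 4.589 × 10^6 m³
Confined: ΔV_c = S × A × Δh_c = 5.3 × 10^-5 × 1.7 × 10^7 × 38 = 34230 m³
Total ΔV = 4.589 × 10^6 + 34230 = 4.623 × 10^6 m³

ΔV ≈ 4.62 × 10^6 m³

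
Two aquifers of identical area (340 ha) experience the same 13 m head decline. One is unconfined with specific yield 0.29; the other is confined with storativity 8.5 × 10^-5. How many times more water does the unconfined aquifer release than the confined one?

A = 340 ha = 3.4 × 10^6 m²
Unconfined: ΔV_u = Sy × A × Δh = 0.29 × 3.4 × 10^6 × 13 = 1.282 × 10^7 m³
Confined: ΔV_c = S × A × Δh = 8.5 × 10^-5 × 3.4 × 10^6 × 13 = 3757 m³
Ratio = ΔV_u / ΔV_c = Sy / S = 0.29 / 8.5 × 10^-5 = 3412

ΔV_u / ΔV_c ≈ 3410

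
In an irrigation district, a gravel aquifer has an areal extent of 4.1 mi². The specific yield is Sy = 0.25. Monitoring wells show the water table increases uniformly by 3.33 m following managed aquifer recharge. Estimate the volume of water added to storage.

ΔV ≈ 8.84 × 10^6 m³

A = 4.1 mi² = 1.062 × 10^7 m²
ΔV = Sy × A × Δh = 0.25 × 1.062 × 10^7 m² × 3.33 m = 8.84 × 10^6 m³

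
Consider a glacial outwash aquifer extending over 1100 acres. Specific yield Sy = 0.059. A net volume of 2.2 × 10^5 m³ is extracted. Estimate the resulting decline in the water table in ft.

A = 1100 acres = 4.452 × 10^6 m²
Δh = ΔV / (Sy × A) = 2.2 × 10^5 m³ / (0.059 × 4.452 × 10^6 m²) = 0.8376 m
Δh = 0.8376 m = 2.748 ft

Δh ≈ 2.75 ft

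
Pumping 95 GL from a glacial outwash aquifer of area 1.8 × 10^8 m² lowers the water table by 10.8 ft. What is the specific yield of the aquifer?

Δh = 10.8 ft = 3.292 m
ΔV = 95 GL = 9.5 × 10^7 m³
Sy = ΔV / (A × Δh) = 9.5 × 10^7 m³ / (1.8 × 10^8 m² × 3.292 m) = 0.1603

Sy ≈ 0.16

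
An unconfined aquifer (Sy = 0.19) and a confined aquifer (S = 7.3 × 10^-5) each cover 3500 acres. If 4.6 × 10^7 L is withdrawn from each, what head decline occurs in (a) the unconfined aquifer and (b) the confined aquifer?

Δh_u ≈ 0.0171 m; Δh_c ≈ 44.5 m

A = 3500 acres = 1.416 × 10^7 m²
ΔV = 4.6 × 10^7 L = 46000 m³
Unconfined: Δh_u = ΔV/(Sy·A) = 46000/(0.19 × 1.416 × 10^7) = 0.01709 m
Confined: Δh_c = ΔV/(S·A) = 46000/(7.3 × 10^-5 × 1.416 × 10^7) = 44.49 m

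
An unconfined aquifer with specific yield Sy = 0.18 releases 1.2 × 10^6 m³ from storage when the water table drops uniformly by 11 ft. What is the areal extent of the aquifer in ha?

A ≈ 199 ha

Δh = 11 ft = 3.353 m
A = ΔV / (Sy × Δh) = 1.2 × 10^6 / (0.18 × 3.353) = 1.988 × 10^6 m²
A = 1.988 × 10^6 m² = 198.8 ha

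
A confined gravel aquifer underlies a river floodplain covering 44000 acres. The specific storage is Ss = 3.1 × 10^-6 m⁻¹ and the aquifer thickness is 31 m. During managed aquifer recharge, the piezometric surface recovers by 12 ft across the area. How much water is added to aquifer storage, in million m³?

S = Ss × b = 3.1 × 10^-6 m⁻¹ × 31 m = 9.61 × 10^-5
A = 44000 acres = 1.781 × 10^8 m²
Δh = 12 ft = 3.658 m
ΔV = S × A × Δh = 9.61 × 10^-5 × 1.781 × 10^8 m² × 3.658 m = 62590 m³
ΔV = 62590 m³ = 0.06259 million m³

ΔV ≈ 0.0626 million m³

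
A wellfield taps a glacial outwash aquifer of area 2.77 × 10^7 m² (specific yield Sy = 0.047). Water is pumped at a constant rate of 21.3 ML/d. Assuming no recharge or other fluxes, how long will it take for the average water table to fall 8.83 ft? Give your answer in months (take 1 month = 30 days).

Δh = 8.83 ft = 2.691 m
ΔV = Sy × A × Δh = 0.047 × 2.77 × 10^7 × 2.691 = 3.504 × 10^6 m³
Q = 21.3 ML/d = 21300 m³/d
t = ΔV / Q = 3.504 × 10^6 m³ / 21300 m³/d = 164.5 d
t = 164.5 d ≈ 5.483 months

t ≈ 5.48 months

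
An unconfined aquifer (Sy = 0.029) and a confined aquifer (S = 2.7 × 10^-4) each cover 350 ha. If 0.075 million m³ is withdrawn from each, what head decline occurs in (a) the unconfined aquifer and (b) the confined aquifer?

A = 350 ha = 3.5 × 10^6 m²
ΔV = 0.075 million m³ = 75000 m³
Unconfined: Δh_u = ΔV/(Sy·A) = 75000/(0.029 × 3.5 × 10^6) = 0.7389 m
Confined: Δh_c = ΔV/(S·A) = 75000/(2.7 × 10^-4 × 3.5 × 10^6) = 79.37 m

Δh_u ≈ 0.739 m; Δh_c ≈ 79.4 m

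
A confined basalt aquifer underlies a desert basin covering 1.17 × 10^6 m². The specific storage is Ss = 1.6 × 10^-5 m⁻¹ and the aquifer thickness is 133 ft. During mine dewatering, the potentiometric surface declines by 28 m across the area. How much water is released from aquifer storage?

b = 133 ft = 40.54 m
S = Ss × b = 1.6 × 10^-5 m⁻¹ × 40.54 m = 6.486 × 10^-4
ΔV = S × A × Δh = 6.486 × 10^-4 × 1.17 × 10^6 m² × 28 m = 21250 m³

ΔV ≈ 21200 m³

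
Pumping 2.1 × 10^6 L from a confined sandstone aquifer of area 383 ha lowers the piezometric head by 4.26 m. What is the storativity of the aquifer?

S ≈ 1.3 × 10^-4

A = 383 ha = 3.83 × 10^6 m²
ΔV = 2.1 × 10^6 L = 2100 m³
S = ΔV / (A × Δh) = 2100 m³ / (3.83 × 10^6 m² × 4.26 m) = 1.287 × 10^-4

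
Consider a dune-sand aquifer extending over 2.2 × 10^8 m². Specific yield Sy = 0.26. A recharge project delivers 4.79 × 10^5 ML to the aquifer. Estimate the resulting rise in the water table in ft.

Δh ≈ 27.5 ft

ΔV = 4.79 × 10^5 ML = 4.79 × 10^8 m³
Δh = ΔV / (Sy × A) = 4.79 × 10^8 m³ / (0.26 × 2.2 × 10^8 m²) = 8.374 m
Δh = 8.374 m = 27.47 ft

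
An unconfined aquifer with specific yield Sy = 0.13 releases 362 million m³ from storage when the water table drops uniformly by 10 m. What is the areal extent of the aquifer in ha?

ΔV = 362 million m³ = 3.62 × 10^8 m³
A = ΔV / (Sy × Δh) = 3.62 × 10^8 / (0.13 × 10) = 2.785 × 10^8 m²
A = 2.785 × 10^8 m² = 27850 ha

A ≈ 27800 ha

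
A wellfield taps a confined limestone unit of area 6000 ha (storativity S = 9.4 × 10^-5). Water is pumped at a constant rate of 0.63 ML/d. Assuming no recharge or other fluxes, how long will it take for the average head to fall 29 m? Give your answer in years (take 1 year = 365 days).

A = 6000 ha = 6 × 10^7 m²
ΔV = S × A × Δh = 9.4 × 10^-5 × 6 × 10^7 × 29 = 1.636 × 10^5 m³
Q = 0.63 ML/d = 630 m³/d
t = ΔV / Q = 1.636 × 10^5 m³ / 630 m³/d = 259.6 d
t = 259.6 d ≈ 0.7113 years

t ≈ 0.711 years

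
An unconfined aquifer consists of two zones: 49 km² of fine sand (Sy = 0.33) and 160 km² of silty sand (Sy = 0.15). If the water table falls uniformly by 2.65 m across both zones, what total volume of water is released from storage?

ΔV ≈ 1.06 × 10^8 m³

A₁ = 49 km² = 4.9 × 10^7 m²; A₂ = 160 km² = 1.6 × 10^8 m²
ΔV₁ = 0.33 × 4.9 × 10^7 × 2.65 = 4.285 × 10^7 m³
ΔV₂ = 0.15 × 1.6 × 10^8 × 2.65 = 6.36 × 10^7 m³
ΔV = ΔV₁ + ΔV₂ = 1.065 × 10^8 m³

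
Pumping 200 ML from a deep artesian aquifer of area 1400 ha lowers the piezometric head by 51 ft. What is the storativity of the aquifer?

S ≈ 9.2 × 10^-4

A = 1400 ha = 1.4 × 10^7 m²
Δh = 51 ft = 15.54 m
ΔV = 200 ML = 2 × 10^5 m³
S = ΔV / (A × Δh) = 2 × 10^5 m³ / (1.4 × 10^7 m² × 15.54 m) = 9.19 × 10^-4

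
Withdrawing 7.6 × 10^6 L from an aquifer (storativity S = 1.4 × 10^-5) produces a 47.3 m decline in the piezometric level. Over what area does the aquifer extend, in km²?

ΔV = 7.6 × 10^6 L = 7600 m³
A = ΔV / (S × Δh) = 7600 / (1.4 × 10^-5 × 47.3) = 1.148 × 10^7 m²
A = 1.148 × 10^7 m² = 11.48 km²

A ≈ 11.5 km²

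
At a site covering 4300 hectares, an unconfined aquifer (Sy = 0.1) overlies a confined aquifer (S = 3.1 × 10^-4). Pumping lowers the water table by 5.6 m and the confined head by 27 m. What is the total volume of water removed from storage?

A = 4300 hectares = 4.3 × 10^7 m²
Unconfined: ΔV_u = Sy × A × Δh_u = 0.1 × 4.3 × 10^7 × 5.6 = 2.408 × 10^7 m³
Confined: ΔV_c = S × A × Δh_c = 3.1 × 10^-4 × 4.3 × 10^7 × 27 = 3.599 × 10^5 m³
Total ΔV = 2.408 × 10^7 + 3.599 × 10^5 = 2.444 × 10^7 m³

ΔV ≈ 2.44 × 10^7 m³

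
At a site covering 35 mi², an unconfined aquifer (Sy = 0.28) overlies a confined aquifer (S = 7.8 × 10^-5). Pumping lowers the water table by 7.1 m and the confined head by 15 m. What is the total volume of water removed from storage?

ΔV ≈ 1.8 × 10^8 m³

A = 35 mi² = 9.065 × 10^7 m²
Unconfined: ΔV_u = Sy × A × Δh_u = 0.28 × 9.065 × 10^7 × 7.1 = 1.802 × 10^8 m³
Confined: ΔV_c = S × A × Δh_c = 7.8 × 10^-5 × 9.065 × 10^7 × 15 = 1.061 × 10^5 m³
Total ΔV = 1.802 × 10^8 + 1.061 × 10^5 = 1.803 × 10^8 m³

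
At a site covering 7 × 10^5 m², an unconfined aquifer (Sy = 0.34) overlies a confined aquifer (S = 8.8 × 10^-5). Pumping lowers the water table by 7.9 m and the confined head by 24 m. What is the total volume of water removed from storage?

Unconfined: ΔV_u = Sy × A × Δh_u = 0.34 × 7 × 10^5 × 7.9 = 1.88 × 10^6 m³
Confined: ΔV_c = S × A × Δh_c = 8.8 × 10^-5 × 7 × 10^5 × 24 = 1478 m³
Total ΔV = 1.88 × 10^6 + 1478 = 1.882 × 10^6 m³

ΔV ≈ 1.88 × 10^6 m³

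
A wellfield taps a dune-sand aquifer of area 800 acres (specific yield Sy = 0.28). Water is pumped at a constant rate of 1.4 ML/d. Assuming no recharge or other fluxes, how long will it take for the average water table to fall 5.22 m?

A = 800 acres = 3.237 × 10^6 m²
ΔV = Sy × A × Δh = 0.28 × 3.237 × 10^6 × 5.22 = 4.732 × 10^6 m³
Q = 1.4 ML/d = 1400 m³/d
t = ΔV / Q = 4.732 × 10^6 m³ / 1400 m³/d = 3380 d

t ≈ 3380 days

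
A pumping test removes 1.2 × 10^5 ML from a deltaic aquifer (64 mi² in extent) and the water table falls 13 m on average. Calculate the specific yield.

A = 64 mi² = 1.658 × 10^8 m²
ΔV = 1.2 × 10^5 ML = 1.2 × 10^8 m³
Sy = ΔV / (A × Δh) = 1.2 × 10^8 m³ / (1.658 × 10^8 m² × 13 m) = 0.05569

Sy ≈ 0.056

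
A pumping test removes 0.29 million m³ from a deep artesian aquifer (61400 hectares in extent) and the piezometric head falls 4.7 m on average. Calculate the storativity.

A = 61400 hectares = 6.14 × 10^8 m²
ΔV = 0.29 million m³ = 2.9 × 10^5 m³
S = ΔV / (A × Δh) = 2.9 × 10^5 m³ / (6.14 × 10^8 m² × 4.7 m) = 1.005 × 10^-4

S ≈ 1 × 10^-4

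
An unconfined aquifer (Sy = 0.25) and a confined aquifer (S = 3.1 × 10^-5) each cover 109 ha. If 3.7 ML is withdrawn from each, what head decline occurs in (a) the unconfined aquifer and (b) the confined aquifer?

Δh_u ≈ 0.0136 m; Δh_c ≈ 109 m

A = 109 ha = 1.09 × 10^6 m²
ΔV = 3.7 ML = 3700 m³
Unconfined: Δh_u = ΔV/(Sy·A) = 3700/(0.25 × 1.09 × 10^6) = 0.01358 m
Confined: Δh_c = ΔV/(S·A) = 3700/(3.1 × 10^-5 × 1.09 × 10^6) = 109.5 m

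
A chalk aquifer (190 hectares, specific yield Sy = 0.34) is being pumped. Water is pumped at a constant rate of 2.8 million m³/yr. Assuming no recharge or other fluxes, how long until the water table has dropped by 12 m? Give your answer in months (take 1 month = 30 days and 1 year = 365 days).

t ≈ 33.7 months

A = 190 hectares = 1.9 × 10^6 m²
ΔV = Sy × A × Δh = 0.34 × 1.9 × 10^6 × 12 = 7.752 × 10^6 m³
Q = 2.8 million m³/yr = 7671 m³/d
t = ΔV / Q = 7.752 × 10^6 m³ / 7671 m³/d = 1011 d
t = 1011 d ≈ 33.68 months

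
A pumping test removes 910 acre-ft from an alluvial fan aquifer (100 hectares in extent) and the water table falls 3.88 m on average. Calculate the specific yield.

A = 100 hectares = 1 × 10^6 m²
ΔV = 910 acre-ft = 1.122 × 10^6 m³
Sy = ΔV / (A × Δh) = 1.122 × 10^6 m³ / (1 × 10^6 m² × 3.88 m) = 0.2893

Sy ≈ 0.29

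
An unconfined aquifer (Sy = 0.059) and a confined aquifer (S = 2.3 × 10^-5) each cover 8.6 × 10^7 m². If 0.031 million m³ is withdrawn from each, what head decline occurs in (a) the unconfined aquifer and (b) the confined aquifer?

ΔV = 0.031 million m³ = 31000 m³
Unconfined: Δh_u = ΔV/(Sy·A) = 31000/(0.059 × 8.6 × 10^7) = 0.00611 m
Confined: Δh_c = ΔV/(S·A) = 31000/(2.3 × 10^-5 × 8.6 × 10^7) = 15.67 m

Δh_u ≈ 0.00611 m; Δh_c ≈ 15.7 m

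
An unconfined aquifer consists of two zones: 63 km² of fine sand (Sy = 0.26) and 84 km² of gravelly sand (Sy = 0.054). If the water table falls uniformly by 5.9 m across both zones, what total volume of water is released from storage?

ΔV ≈ 1.23 × 10^8 m³

A₁ = 63 km² = 6.3 × 10^7 m²; A₂ = 84 km² = 8.4 × 10^7 m²
ΔV₁ = 0.26 × 6.3 × 10^7 × 5.9 = 9.664 × 10^7 m³
ΔV₂ = 0.054 × 8.4 × 10^7 × 5.9 = 2.676 × 10^7 m³
ΔV = ΔV₁ + ΔV₂ = 1.234 × 10^8 m³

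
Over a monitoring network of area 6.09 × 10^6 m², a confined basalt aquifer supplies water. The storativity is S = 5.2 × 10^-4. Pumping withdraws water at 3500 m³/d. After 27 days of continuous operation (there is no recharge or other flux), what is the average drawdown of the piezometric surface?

ΔV = Q × t = 3500 m³/d × 27 d = 94500 m³
Δh = ΔV / (S × A) = 94500 / (5.2 × 10^-4 × 6.09 × 10^6) = 29.84 m

Δh ≈ 29.8 m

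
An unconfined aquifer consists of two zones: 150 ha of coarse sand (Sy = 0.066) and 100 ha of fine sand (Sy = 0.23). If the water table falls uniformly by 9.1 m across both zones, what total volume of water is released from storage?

A₁ = 150 ha = 1.5 × 10^6 m²; A₂ = 100 ha = 1 × 10^6 m²
ΔV₁ = 0.066 × 1.5 × 10^6 × 9.1 = 9.009 × 10^5 m³
ΔV₂ = 0.23 × 1 × 10^6 × 9.1 = 2.093 × 10^6 m³
ΔV = ΔV₁ + ΔV₂ = 2.994 × 10^6 m³

ΔV ≈ 2.99 × 10^6 m³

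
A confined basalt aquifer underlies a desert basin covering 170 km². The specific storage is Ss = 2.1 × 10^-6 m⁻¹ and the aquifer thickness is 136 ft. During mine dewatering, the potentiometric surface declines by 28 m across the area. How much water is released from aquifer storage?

ΔV ≈ 4.14 × 10^5 m³

b = 136 ft = 41.45 m
S = Ss × b = 2.1 × 10^-6 m⁻¹ × 41.45 m = 8.705 × 10^-5
A = 170 km² = 1.7 × 10^8 m²
ΔV = S × A × Δh = 8.705 × 10^-5 × 1.7 × 10^8 m² × 28 m = 4.144 × 10^5 m³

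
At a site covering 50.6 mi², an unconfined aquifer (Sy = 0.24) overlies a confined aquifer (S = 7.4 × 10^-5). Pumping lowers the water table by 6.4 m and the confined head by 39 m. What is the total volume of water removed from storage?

ΔV ≈ 2.02 × 10^8 m³

A = 50.6 mi² = 1.311 × 10^8 m²
Unconfined: ΔV_u = Sy × A × Δh_u = 0.24 × 1.311 × 10^8 × 6.4 = 2.013 × 10^8 m³
Confined: ΔV_c = S × A × Δh_c = 7.4 × 10^-5 × 1.311 × 10^8 × 39 = 3.782 × 10^5 m³
Total ΔV = 2.013 × 10^8 + 3.782 × 10^5 = 2.017 × 10^8 m³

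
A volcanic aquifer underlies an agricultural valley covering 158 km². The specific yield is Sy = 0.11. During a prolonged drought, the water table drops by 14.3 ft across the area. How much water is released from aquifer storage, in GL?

A = 158 km² = 1.58 × 10^8 m²
Δh = 14.3 ft = 4.359 m
ΔV = Sy × A × Δh = 0.11 × 1.58 × 10^8 m² × 4.359 m = 7.575 × 10^7 m³
ΔV = 7.575 × 10^7 m³ = 75.75 GL

ΔV ≈ 75.8 GL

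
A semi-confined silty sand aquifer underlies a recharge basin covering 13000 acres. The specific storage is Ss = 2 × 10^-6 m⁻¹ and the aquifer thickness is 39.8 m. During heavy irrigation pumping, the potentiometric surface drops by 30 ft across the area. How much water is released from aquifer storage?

ΔV ≈ 38300 m³

S = Ss × b = 2 × 10^-6 m⁻¹ × 39.8 m = 7.96 × 10^-5
A = 13000 acres = 5.261 × 10^7 m²
Δh = 30 ft = 9.144 m
ΔV = S × A × Δh = 7.96 × 10^-5 × 5.261 × 10^7 m² × 9.144 m = 38290 m³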